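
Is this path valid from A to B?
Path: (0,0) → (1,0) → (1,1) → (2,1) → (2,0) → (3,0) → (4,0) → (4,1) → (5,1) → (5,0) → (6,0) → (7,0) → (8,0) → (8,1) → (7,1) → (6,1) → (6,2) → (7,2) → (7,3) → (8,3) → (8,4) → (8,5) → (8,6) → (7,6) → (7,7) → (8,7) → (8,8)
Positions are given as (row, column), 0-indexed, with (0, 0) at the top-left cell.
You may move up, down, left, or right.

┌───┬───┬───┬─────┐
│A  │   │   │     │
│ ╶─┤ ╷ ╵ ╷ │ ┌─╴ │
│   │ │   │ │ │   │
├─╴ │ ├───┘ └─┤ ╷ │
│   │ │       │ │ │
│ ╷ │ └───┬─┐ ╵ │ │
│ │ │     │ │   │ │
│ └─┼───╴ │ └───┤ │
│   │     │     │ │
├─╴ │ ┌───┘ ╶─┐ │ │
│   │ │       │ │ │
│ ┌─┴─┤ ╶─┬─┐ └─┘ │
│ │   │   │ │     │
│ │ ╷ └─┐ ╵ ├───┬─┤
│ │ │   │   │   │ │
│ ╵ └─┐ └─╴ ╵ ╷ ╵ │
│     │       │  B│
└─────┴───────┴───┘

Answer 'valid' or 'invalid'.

Checking path validity:
Result: All consecutive moves are passable.

valid

Correct solution:

┌───┬───┬───┬─────┐
│A  │   │   │     │
│ ╶─┤ ╷ ╵ ╷ │ ┌─╴ │
│↳ ↓│ │   │ │ │   │
├─╴ │ ├───┘ └─┤ ╷ │
│↓ ↲│ │       │ │ │
│ ╷ │ └───┬─┐ ╵ │ │
│↓│ │     │ │   │ │
│ └─┼───╴ │ └───┤ │
│↳ ↓│     │     │ │
├─╴ │ ┌───┘ ╶─┐ │ │
│↓ ↲│ │       │ │ │
│ ┌─┴─┤ ╶─┬─┐ └─┘ │
│↓│↱ ↓│   │ │     │
│ │ ╷ └─┐ ╵ ├───┬─┤
│↓│↑│↳ ↓│   │↱ ↓│ │
│ ╵ └─┐ └─╴ ╵ ╷ ╵ │
│↳ ↑  │↳ → → ↑│↳ B│
└─────┴───────┴───┘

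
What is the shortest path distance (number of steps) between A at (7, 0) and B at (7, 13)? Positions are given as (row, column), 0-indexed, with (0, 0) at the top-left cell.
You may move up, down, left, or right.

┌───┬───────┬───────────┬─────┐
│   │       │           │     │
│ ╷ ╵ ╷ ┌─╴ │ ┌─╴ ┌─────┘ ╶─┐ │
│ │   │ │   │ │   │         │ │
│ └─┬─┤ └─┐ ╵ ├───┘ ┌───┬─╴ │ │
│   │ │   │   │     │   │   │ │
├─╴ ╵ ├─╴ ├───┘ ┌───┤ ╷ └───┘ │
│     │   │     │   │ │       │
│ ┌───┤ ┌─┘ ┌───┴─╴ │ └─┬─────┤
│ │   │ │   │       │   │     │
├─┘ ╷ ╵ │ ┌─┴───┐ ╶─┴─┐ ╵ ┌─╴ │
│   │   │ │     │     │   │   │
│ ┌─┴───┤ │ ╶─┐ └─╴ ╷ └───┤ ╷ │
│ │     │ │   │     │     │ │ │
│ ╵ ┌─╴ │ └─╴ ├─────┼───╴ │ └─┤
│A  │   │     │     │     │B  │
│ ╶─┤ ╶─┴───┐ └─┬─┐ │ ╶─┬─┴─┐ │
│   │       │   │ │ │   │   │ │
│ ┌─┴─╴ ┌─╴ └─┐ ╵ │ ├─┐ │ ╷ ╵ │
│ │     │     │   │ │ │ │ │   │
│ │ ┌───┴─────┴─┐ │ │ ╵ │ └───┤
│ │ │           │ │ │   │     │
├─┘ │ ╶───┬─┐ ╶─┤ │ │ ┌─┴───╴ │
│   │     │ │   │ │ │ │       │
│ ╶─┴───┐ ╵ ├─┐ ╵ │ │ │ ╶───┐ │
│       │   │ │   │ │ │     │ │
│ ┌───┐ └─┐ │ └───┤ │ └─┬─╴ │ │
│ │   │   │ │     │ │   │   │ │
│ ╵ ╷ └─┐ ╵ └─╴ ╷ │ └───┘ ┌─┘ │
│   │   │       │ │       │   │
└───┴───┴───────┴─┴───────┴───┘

Finding path from (7, 0) to (7, 13):
Path: (7,0) → (7,1) → (6,1) → (6,2) → (6,3) → (7,3) → (7,2) → (8,2) → (8,3) → (9,3) → (9,2) → (9,1) → (10,1) → (11,1) → (11,0) → (12,0) → (12,1) → (12,2) → (12,3) → (13,3) → (13,4) → (14,4) → (14,5) → (13,5) → (12,5) → (12,4) → (11,4) → (11,3) → (11,2) → (10,2) → (10,3) → (10,4) → (10,5) → (10,6) → (11,6) → (11,7) → (12,7) → (12,8) → (11,8) → (10,8) → (9,8) → (9,7) → (8,7) → (8,6) → (7,6) → (7,5) → (7,4) → (6,4) → (5,4) → (4,4) → (4,5) → (3,5) → (3,6) → (3,7) → (2,7) → (2,8) → (2,9) → (1,9) → (1,10) → (1,11) → (1,12) → (0,12) → (0,13) → (0,14) → (1,14) → (2,14) → (3,14) → (3,13) → (3,12) → (3,11) → (2,11) → (2,10) → (3,10) → (4,10) → (4,11) → (5,11) → (5,12) → (4,12) → (4,13) → (4,14) → (5,14) → (5,13) → (6,13) → (7,13)
Distance: 83 steps

Solution:

┌───┬───────┬───────────┬─────┐
│   │       │           │↱ → ↓│
│ ╷ ╵ ╷ ┌─╴ │ ┌─╴ ┌─────┘ ╶─┐ │
│ │   │ │   │ │   │↱ → → ↑  │↓│
│ └─┬─┤ └─┐ ╵ ├───┘ ┌───┬─╴ │ │
│   │ │   │   │↱ → ↑│↓ ↰│   │↓│
├─╴ ╵ ├─╴ ├───┘ ┌───┤ ╷ └───┘ │
│     │   │↱ → ↑│   │↓│↑ ← ← ↲│
│ ┌───┤ ┌─┘ ┌───┴─╴ │ └─┬─────┤
│ │   │ │↱ ↑│       │↳ ↓│↱ → ↓│
├─┘ ╷ ╵ │ ┌─┴───┐ ╶─┴─┐ ╵ ┌─╴ │
│   │   │↑│     │     │↳ ↑│↓ ↲│
│ ┌─┴───┤ │ ╶─┐ └─╴ ╷ └───┤ ╷ │
│ │↱ → ↓│↑│   │     │     │↓│ │
│ ╵ ┌─╴ │ └─╴ ├─────┼───╴ │ └─┤
│A ↑│↓ ↲│↑ ← ↰│     │     │B  │
│ ╶─┤ ╶─┴───┐ └─┬─┐ │ ╶─┬─┴─┐ │
│   │↳ ↓    │↑ ↰│ │ │   │   │ │
│ ┌─┴─╴ ┌─╴ └─┐ ╵ │ ├─┐ │ ╷ ╵ │
│ │↓ ← ↲│     │↑ ↰│ │ │ │ │   │
│ │ ┌───┴─────┴─┐ │ │ ╵ │ └───┤
│ │↓│↱ → → → ↓  │↑│ │   │     │
├─┘ │ ╶───┬─┐ ╶─┤ │ │ ┌─┴───╴ │
│↓ ↲│↑ ← ↰│ │↳ ↓│↑│ │ │       │
│ ╶─┴───┐ ╵ ├─┐ ╵ │ │ │ ╶───┐ │
│↳ → → ↓│↑ ↰│ │↳ ↑│ │ │     │ │
│ ┌───┐ └─┐ │ └───┤ │ └─┬─╴ │ │
│ │   │↳ ↓│↑│     │ │   │   │ │
│ ╵ ╷ └─┐ ╵ └─╴ ╷ │ └───┘ ┌─┘ │
│   │   │↳ ↑    │ │       │   │
└───┴───┴───────┴─┴───────┴───┘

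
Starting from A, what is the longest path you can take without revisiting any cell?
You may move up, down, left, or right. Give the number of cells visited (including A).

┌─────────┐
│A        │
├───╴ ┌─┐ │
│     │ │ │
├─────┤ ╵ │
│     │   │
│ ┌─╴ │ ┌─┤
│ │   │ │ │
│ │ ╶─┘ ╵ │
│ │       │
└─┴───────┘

Finding longest simple path using DFS:
Start: (0, 0)
Longest path visits 19 cells
Path: A → right → right → right → right → down → down → left → down → down → left → left → up → right → up → left → left → down → down

Solution:

┌─────────┐
│A → → → ↓│
├───╴ ┌─┐ │
│     │ │↓│
├─────┤ ╵ │
│↓ ← ↰│↓ ↲│
│ ┌─╴ │ ┌─┤
│↓│↱ ↑│↓│ │
│ │ ╶─┘ ╵ │
│B│↑ ← ↲  │
└─┴───────┘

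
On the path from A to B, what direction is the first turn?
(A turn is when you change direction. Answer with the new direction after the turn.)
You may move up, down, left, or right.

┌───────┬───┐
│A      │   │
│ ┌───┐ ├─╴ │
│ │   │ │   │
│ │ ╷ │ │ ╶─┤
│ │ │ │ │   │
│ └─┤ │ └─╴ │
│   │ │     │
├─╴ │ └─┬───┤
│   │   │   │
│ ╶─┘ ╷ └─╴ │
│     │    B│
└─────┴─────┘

Directions: down, down, down, right, down, left, down, right, right, up, right, down, right, right
First turn direction: right

Solution:

┌───────┬───┐
│A      │   │
│ ┌───┐ ├─╴ │
│↓│   │ │   │
│ │ ╷ │ │ ╶─┤
│↓│ │ │ │   │
│ └─┤ │ └─╴ │
│↳ ↓│ │     │
├─╴ │ └─┬───┤
│↓ ↲│↱ ↓│   │
│ ╶─┘ ╷ └─╴ │
│↳ → ↑│↳ → B│
└─────┴─────┘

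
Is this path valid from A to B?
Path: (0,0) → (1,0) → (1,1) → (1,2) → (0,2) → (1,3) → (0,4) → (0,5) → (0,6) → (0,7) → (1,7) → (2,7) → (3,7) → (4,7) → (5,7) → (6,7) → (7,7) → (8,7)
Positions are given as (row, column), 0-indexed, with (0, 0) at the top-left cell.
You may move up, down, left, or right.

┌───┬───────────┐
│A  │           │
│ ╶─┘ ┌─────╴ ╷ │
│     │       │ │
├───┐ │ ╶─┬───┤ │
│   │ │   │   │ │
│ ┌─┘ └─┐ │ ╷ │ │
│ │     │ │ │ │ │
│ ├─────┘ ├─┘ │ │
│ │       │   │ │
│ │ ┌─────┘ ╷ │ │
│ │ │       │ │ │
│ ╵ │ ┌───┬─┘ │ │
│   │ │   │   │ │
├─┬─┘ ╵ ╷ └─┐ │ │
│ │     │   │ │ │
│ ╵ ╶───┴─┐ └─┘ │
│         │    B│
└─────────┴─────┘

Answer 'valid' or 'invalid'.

Checking path validity:
Result: Invalid move at step 5: cannot move from (0, 2) to (1, 3).

invalid

Correct solution:

┌───┬───────────┐
│A  │↱ → → → → ↓│
│ ╶─┘ ┌─────╴ ╷ │
│↳ → ↑│       │↓│
├───┐ │ ╶─┬───┤ │
│   │ │   │   │↓│
│ ┌─┘ └─┐ │ ╷ │ │
│ │     │ │ │ │↓│
│ ├─────┘ ├─┘ │ │
│ │       │   │↓│
│ │ ┌─────┘ ╷ │ │
│ │ │       │ │↓│
│ ╵ │ ┌───┬─┘ │ │
│   │ │   │   │↓│
├─┬─┘ ╵ ╷ └─┐ │ │
│ │     │   │ │↓│
│ ╵ ╶───┴─┐ └─┘ │
│         │    B│
└─────────┴─────┘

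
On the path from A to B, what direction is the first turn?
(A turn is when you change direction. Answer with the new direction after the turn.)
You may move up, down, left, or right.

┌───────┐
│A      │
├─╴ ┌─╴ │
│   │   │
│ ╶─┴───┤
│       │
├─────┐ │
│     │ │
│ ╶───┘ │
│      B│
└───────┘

Directions: right, down, left, down, right, right, right, down, down
First turn direction: down

Solution:

┌───────┐
│A ↓    │
├─╴ ┌─╴ │
│↓ ↲│   │
│ ╶─┴───┤
│↳ → → ↓│
├─────┐ │
│     │↓│
│ ╶───┘ │
│      B│
└───────┘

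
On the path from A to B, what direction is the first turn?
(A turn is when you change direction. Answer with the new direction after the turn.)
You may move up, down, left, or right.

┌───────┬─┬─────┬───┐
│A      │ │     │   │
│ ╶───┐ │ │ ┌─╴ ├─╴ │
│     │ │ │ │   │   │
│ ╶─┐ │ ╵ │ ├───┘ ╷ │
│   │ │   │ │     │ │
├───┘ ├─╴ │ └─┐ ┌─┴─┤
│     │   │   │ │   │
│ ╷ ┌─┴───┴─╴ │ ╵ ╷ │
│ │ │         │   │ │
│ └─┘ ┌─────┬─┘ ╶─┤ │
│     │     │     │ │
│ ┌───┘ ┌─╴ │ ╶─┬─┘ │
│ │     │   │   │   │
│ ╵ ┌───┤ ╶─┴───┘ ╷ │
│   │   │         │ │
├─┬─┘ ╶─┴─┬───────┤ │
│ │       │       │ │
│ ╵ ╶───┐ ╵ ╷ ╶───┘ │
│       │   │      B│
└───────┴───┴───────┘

Directions: down, right, right, down, down, left, left, down, down, down, down, right, up, right, right, up, right, right, down, left, down, right, right, right, right, up, right, down, down, down
First turn direction: right

Solution:

┌───────┬─┬─────┬───┐
│A      │ │     │   │
│ ╶───┐ │ │ ┌─╴ ├─╴ │
│↳ → ↓│ │ │ │   │   │
│ ╶─┐ │ ╵ │ ├───┘ ╷ │
│   │↓│   │ │     │ │
├───┘ ├─╴ │ └─┐ ┌─┴─┤
│↓ ← ↲│   │   │ │   │
│ ╷ ┌─┴───┴─╴ │ ╵ ╷ │
│↓│ │         │   │ │
│ └─┘ ┌─────┬─┘ ╶─┤ │
│↓    │↱ → ↓│     │ │
│ ┌───┘ ┌─╴ │ ╶─┬─┘ │
│↓│↱ → ↑│↓ ↲│   │↱ ↓│
│ ╵ ┌───┤ ╶─┴───┘ ╷ │
│↳ ↑│   │↳ → → → ↑│↓│
├─┬─┘ ╶─┴─┬───────┤ │
│ │       │       │↓│
│ ╵ ╶───┐ ╵ ╷ ╶───┘ │
│       │   │      B│
└───────┴───┴───────┘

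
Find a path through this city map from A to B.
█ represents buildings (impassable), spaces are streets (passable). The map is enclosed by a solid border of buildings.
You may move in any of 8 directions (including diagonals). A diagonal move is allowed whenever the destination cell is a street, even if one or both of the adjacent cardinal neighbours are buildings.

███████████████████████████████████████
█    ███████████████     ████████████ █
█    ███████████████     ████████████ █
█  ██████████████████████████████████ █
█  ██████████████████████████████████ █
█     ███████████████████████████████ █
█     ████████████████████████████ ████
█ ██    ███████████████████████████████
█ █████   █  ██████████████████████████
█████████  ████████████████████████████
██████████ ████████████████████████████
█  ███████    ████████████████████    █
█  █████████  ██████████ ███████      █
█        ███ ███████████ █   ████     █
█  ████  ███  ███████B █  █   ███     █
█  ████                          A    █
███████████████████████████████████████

Finding the shortest path from A to B:
Movement: 8-directional
Path length: 12 steps
Directions: left → left → left → left → left → left → left → left → left → left → left → up-left

Solution:

███████████████████████████████████████
█    ███████████████     ████████████ █
█    ███████████████     ████████████ █
█  ██████████████████████████████████ █
█  ██████████████████████████████████ █
█     ███████████████████████████████ █
█     ████████████████████████████ ████
█ ██    ███████████████████████████████
█ █████   █  ██████████████████████████
█████████  ████████████████████████████
██████████ ████████████████████████████
█  ███████    ████████████████████    █
█  █████████  ██████████ ███████      █
█        ███ ███████████ █   ████     █
█  ████  ███  ███████B █  █   ███     █
█  ████               ↖←←←←←←←←←←A    █
███████████████████████████████████████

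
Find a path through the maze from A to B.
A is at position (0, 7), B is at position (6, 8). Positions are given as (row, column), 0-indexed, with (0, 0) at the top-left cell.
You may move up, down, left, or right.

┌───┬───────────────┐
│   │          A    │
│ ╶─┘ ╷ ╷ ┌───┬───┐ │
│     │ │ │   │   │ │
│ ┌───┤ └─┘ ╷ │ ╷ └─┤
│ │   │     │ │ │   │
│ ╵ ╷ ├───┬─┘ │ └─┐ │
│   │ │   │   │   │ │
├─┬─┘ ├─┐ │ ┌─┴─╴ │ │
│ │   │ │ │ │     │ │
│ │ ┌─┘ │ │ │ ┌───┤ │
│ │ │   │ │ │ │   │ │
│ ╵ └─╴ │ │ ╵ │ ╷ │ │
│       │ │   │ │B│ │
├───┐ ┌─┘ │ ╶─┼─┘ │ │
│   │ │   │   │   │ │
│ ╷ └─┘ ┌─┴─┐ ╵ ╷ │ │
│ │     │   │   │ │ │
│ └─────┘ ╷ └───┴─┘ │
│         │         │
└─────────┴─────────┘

Finding the shortest path from (0, 7) to (6, 8):
Path length: 23 steps
Directions: left → left → left → left → down → down → right → right → up → right → down → down → left → down → down → down → down → right → down → right → up → right → up

Solution:

┌───┬───────────────┐
│   │  ↓ ← ← ← A    │
│ ╶─┘ ╷ ╷ ┌───┬───┐ │
│     │↓│ │↱ ↓│   │ │
│ ┌───┤ └─┘ ╷ │ ╷ └─┤
│ │   │↳ → ↑│↓│ │   │
│ ╵ ╷ ├───┬─┘ │ └─┐ │
│   │ │   │↓ ↲│   │ │
├─┬─┘ ├─┐ │ ┌─┴─╴ │ │
│ │   │ │ │↓│     │ │
│ │ ┌─┘ │ │ │ ┌───┤ │
│ │ │   │ │↓│ │   │ │
│ ╵ └─╴ │ │ ╵ │ ╷ │ │
│       │ │↓  │ │B│ │
├───┐ ┌─┘ │ ╶─┼─┘ │ │
│   │ │   │↳ ↓│↱ ↑│ │
│ ╷ └─┘ ┌─┴─┐ ╵ ╷ │ │
│ │     │   │↳ ↑│ │ │
│ └─────┘ ╷ └───┴─┘ │
│         │         │
└─────────┴─────────┘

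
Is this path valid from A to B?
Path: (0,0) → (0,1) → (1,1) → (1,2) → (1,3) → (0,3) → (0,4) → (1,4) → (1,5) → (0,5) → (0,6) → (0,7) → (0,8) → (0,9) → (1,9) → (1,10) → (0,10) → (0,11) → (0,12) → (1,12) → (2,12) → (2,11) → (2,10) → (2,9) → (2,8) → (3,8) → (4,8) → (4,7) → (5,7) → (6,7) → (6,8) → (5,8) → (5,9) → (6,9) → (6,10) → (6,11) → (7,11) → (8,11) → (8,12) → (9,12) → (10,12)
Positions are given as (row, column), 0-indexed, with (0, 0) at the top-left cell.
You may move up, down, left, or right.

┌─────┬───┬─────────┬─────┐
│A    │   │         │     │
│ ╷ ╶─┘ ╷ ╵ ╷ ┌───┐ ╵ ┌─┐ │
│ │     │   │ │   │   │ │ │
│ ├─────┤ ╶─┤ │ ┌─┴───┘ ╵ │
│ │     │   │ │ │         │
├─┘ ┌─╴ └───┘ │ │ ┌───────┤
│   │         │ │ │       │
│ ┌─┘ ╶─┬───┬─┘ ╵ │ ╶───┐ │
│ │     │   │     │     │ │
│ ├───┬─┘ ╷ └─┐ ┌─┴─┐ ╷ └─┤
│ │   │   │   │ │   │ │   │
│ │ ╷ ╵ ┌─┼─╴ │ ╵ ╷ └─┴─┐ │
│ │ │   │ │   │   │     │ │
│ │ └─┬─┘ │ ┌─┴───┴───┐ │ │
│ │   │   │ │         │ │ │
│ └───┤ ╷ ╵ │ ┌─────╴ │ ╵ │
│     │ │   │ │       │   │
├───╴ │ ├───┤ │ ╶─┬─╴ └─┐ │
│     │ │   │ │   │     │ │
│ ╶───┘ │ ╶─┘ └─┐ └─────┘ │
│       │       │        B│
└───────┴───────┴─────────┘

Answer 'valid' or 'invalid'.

Checking path validity:
Result: All consecutive moves are passable.

valid

Correct solution:

┌─────┬───┬─────────┬─────┐
│A ↓  │↱ ↓│↱ → → → ↓│↱ → ↓│
│ ╷ ╶─┘ ╷ ╵ ╷ ┌───┐ ╵ ┌─┐ │
│ │↳ → ↑│↳ ↑│ │   │↳ ↑│ │↓│
│ ├─────┤ ╶─┤ │ ┌─┴───┘ ╵ │
│ │     │   │ │ │↓ ← ← ← ↲│
├─┘ ┌─╴ └───┘ │ │ ┌───────┤
│   │         │ │↓│       │
│ ┌─┘ ╶─┬───┬─┘ ╵ │ ╶───┐ │
│ │     │   │  ↓ ↲│     │ │
│ ├───┬─┘ ╷ └─┐ ┌─┴─┐ ╷ └─┤
│ │   │   │   │↓│↱ ↓│ │   │
│ │ ╷ ╵ ┌─┼─╴ │ ╵ ╷ └─┴─┐ │
│ │ │   │ │   │↳ ↑│↳ → ↓│ │
│ │ └─┬─┘ │ ┌─┴───┴───┐ │ │
│ │   │   │ │         │↓│ │
│ └───┤ ╷ ╵ │ ┌─────╴ │ ╵ │
│     │ │   │ │       │↳ ↓│
├───╴ │ ├───┤ │ ╶─┬─╴ └─┐ │
│     │ │   │ │   │     │↓│
│ ╶───┘ │ ╶─┘ └─┐ └─────┘ │
│       │       │        B│
└───────┴───────┴─────────┘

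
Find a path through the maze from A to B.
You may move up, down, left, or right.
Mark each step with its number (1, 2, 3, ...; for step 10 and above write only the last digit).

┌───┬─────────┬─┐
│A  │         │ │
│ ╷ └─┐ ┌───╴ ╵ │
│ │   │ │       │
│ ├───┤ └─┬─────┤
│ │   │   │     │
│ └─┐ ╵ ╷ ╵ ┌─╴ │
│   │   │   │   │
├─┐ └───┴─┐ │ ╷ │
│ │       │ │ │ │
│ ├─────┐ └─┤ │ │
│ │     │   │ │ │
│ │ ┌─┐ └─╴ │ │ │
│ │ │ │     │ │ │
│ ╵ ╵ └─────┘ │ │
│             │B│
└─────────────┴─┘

Finding the shortest path through the maze:
Path length: 32 steps
Directions: down → down → down → right → down → right → right → right → down → right → down → left → left → up → left → left → down → down → right → right → right → right → right → up → up → up → up → right → down → down → down → down

Solution:

┌───┬─────────┬─┐
│A  │         │ │
│ ╷ └─┐ ┌───╴ ╵ │
│1│   │ │       │
│ ├───┤ └─┬─────┤
│2│   │   │     │
│ └─┐ ╵ ╷ ╵ ┌─╴ │
│3 4│   │   │7 8│
├─┐ └───┴─┐ │ ╷ │
│ │5 6 7 8│ │6│9│
│ ├─────┐ └─┤ │ │
│ │6 5 4│9 0│5│0│
│ │ ┌─┐ └─╴ │ │ │
│ │7│ │3 2 1│4│1│
│ ╵ ╵ └─────┘ │ │
│  8 9 0 1 2 3│B│
└─────────────┴─┘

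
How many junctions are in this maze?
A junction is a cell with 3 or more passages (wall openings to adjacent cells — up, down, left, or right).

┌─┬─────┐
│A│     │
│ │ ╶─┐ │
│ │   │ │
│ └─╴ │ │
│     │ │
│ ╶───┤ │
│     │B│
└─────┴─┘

Checking each cell for number of passages:

Junctions found (3+ passages):
  (2, 0): 3 passages
Total junctions: 1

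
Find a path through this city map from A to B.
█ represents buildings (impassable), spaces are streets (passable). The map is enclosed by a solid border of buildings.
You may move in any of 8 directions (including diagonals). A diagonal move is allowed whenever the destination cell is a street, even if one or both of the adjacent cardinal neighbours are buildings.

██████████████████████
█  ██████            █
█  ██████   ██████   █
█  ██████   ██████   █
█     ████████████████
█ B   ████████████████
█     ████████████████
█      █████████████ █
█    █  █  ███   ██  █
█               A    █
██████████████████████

Finding the shortest path from A to B:
Movement: 8-directional
Path length: 14 steps
Directions: left → left → left → left → left → left → left → left → left → up-left → up-left → left → up-left → up-left

Solution:

██████████████████████
█  ██████            █
█  ██████   ██████   █
█  ██████   ██████   █
█     ████████████████
█ B   ████████████████
█  ↖  ████████████████
█   ↖← █████████████ █
█    █↖ █  ███   ██  █
█      ↖←←←←←←←←A    █
██████████████████████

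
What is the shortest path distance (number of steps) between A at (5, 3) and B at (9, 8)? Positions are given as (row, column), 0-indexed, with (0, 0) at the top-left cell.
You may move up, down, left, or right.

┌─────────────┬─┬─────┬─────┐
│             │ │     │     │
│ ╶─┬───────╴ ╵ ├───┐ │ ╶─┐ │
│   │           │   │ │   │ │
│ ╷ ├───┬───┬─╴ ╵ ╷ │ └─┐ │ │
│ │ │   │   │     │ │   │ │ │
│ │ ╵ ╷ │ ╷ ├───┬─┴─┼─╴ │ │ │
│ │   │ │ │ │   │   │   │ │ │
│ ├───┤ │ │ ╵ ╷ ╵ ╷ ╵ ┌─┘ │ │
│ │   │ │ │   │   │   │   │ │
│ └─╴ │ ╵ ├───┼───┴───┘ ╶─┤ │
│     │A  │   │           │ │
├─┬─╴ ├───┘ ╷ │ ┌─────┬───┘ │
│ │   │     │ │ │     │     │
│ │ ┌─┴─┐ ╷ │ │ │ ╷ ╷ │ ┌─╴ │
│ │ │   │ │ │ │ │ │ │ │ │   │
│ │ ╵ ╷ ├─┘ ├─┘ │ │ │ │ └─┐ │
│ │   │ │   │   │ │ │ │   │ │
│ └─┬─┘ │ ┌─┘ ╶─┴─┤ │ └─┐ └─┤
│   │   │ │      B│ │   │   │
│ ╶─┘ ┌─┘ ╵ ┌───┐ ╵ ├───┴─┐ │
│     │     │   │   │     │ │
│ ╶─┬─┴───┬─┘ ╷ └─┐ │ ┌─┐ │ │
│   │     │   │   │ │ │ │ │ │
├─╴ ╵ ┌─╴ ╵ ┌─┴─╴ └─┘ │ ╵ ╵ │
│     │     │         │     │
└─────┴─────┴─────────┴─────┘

Finding path from (5, 3) to (9, 8):
Path: (5,3) → (4,3) → (3,3) → (2,3) → (2,2) → (3,2) → (3,1) → (2,1) → (1,1) → (1,0) → (2,0) → (3,0) → (4,0) → (5,0) → (5,1) → (5,2) → (6,2) → (6,1) → (7,1) → (8,1) → (8,2) → (7,2) → (7,3) → (8,3) → (9,3) → (9,2) → (10,2) → (10,1) → (10,0) → (11,0) → (11,1) → (12,1) → (12,2) → (11,2) → (11,3) → (11,4) → (12,4) → (12,5) → (11,5) → (11,6) → (10,6) → (10,7) → (11,7) → (11,8) → (12,8) → (12,9) → (12,10) → (11,10) → (10,10) → (10,11) → (10,12) → (11,12) → (12,12) → (12,13) → (11,13) → (10,13) → (9,13) → (9,12) → (8,12) → (8,11) → (7,11) → (6,11) → (6,12) → (6,13) → (5,13) → (4,13) → (3,13) → (2,13) → (1,13) → (0,13) → (0,12) → (0,11) → (1,11) → (1,12) → (2,12) → (3,12) → (4,12) → (4,11) → (5,11) → (5,10) → (5,9) → (5,8) → (5,7) → (6,7) → (7,7) → (8,7) → (8,6) → (9,6) → (9,7) → (9,8)
Distance: 89 steps

Solution:

┌─────────────┬─┬─────┬─────┐
│             │ │     │↓ ← ↰│
│ ╶─┬───────╴ ╵ ├───┐ │ ╶─┐ │
│↓ ↰│           │   │ │↳ ↓│↑│
│ ╷ ├───┬───┬─╴ ╵ ╷ │ └─┐ │ │
│↓│↑│↓ ↰│   │     │ │   │↓│↑│
│ │ ╵ ╷ │ ╷ ├───┬─┴─┼─╴ │ │ │
│↓│↑ ↲│↑│ │ │   │   │   │↓│↑│
│ ├───┤ │ │ ╵ ╷ ╵ ╷ ╵ ┌─┘ │ │
│↓│   │↑│ │   │   │   │↓ ↲│↑│
│ └─╴ │ ╵ ├───┼───┴───┘ ╶─┤ │
│↳ → ↓│A  │   │↓ ← ← ← ↲  │↑│
├─┬─╴ ├───┘ ╷ │ ┌─────┬───┘ │
│ │↓ ↲│     │ │↓│     │↱ → ↑│
│ │ ┌─┴─┐ ╷ │ │ │ ╷ ╷ │ ┌─╴ │
│ │↓│↱ ↓│ │ │ │↓│ │ │ │↑│   │
│ │ ╵ ╷ ├─┘ ├─┘ │ │ │ │ └─┐ │
│ │↳ ↑│↓│   │↓ ↲│ │ │ │↑ ↰│ │
│ └─┬─┘ │ ┌─┘ ╶─┴─┤ │ └─┐ └─┤
│   │↓ ↲│ │  ↳ → B│ │   │↑ ↰│
│ ╶─┘ ┌─┘ ╵ ┌───┐ ╵ ├───┴─┐ │
│↓ ← ↲│     │↱ ↓│   │↱ → ↓│↑│
│ ╶─┬─┴───┬─┘ ╷ └─┐ │ ┌─┐ │ │
│↳ ↓│↱ → ↓│↱ ↑│↳ ↓│ │↑│ │↓│↑│
├─╴ ╵ ┌─╴ ╵ ┌─┴─╴ └─┘ │ ╵ ╵ │
│  ↳ ↑│  ↳ ↑│    ↳ → ↑│  ↳ ↑│
└─────┴─────┴─────────┴─────┘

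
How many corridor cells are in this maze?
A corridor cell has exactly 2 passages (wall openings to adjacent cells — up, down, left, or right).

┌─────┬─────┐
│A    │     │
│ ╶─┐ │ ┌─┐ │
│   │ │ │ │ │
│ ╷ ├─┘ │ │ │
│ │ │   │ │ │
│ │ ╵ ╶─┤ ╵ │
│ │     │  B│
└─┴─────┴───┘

Counting cells with exactly 2 passages:
Total corridor cells: 18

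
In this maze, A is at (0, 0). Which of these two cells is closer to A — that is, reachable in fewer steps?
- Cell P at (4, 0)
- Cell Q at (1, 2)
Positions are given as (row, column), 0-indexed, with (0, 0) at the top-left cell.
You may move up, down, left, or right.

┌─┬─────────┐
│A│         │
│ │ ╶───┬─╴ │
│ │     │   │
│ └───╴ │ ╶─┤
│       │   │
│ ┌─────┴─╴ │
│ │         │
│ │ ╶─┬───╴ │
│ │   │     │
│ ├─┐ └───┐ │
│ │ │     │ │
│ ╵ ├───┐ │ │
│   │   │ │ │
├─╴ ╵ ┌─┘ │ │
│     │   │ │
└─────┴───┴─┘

Shortest path A → P at (4, 0): 4 steps
Shortest path A → Q at (1, 2): 7 steps

P is closer (4 steps vs 7 steps).

Path to P:

┌─┬─────────┐
│A│         │
│ │ ╶───┬─╴ │
│↓│     │   │
│ └───╴ │ ╶─┤
│↓      │   │
│ ┌─────┴─╴ │
│↓│         │
│ │ ╶─┬───╴ │
│P│   │     │
│ ├─┐ └───┐ │
│ │ │     │ │
│ ╵ ├───┐ │ │
│   │   │ │ │
├─╴ ╵ ┌─┘ │ │
│     │   │ │
└─────┴───┴─┘

Path to Q:

┌─┬─────────┐
│A│         │
│ │ ╶───┬─╴ │
│↓│  Q ↰│   │
│ └───╴ │ ╶─┤
│↳ → → ↑│   │
│ ┌─────┴─╴ │
│ │         │
│ │ ╶─┬───╴ │
│ │   │     │
│ ├─┐ └───┐ │
│ │ │     │ │
│ ╵ ├───┐ │ │
│   │   │ │ │
├─╴ ╵ ┌─┘ │ │
│     │   │ │
└─────┴───┴─┘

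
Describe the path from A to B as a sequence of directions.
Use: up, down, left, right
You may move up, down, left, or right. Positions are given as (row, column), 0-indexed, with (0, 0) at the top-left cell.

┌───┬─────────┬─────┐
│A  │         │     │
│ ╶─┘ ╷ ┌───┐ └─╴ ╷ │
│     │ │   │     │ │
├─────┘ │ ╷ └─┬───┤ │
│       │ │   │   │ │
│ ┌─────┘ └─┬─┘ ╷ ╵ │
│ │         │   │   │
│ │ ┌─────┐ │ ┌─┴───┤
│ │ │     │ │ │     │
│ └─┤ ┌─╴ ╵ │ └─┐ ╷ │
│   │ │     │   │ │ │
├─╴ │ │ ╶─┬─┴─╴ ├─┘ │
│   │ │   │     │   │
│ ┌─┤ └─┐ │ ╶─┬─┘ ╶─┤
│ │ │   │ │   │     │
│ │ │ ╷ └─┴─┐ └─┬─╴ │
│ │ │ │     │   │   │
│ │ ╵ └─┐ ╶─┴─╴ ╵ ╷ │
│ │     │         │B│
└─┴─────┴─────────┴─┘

Finding the path and converting it to directions:
Path through cells: (0,0) → (1,0) → (1,1) → (1,2) → (0,2) → (0,3) → (0,4) → (0,5) → (0,6) → (1,6) → (1,7) → (1,8) → (0,8) → (0,9) → (1,9) → (2,9) → (3,9) → (3,8) → (2,8) → (2,7) → (3,7) → (3,6) → (4,6) → (5,6) → (5,7) → (6,7) → (6,6) → (6,5) → (7,5) → (7,6) → (8,6) → (8,7) → (9,7) → (9,8) → (8,8) → (8,9) → (9,9)
Directions: down, right, right, up, right, right, right, right, down, right, right, up, right, down, down, down, left, up, left, down, left, down, down, right, down, left, left, down, right, down, right, down, right, up, right, down

Solution:

┌───┬─────────┬─────┐
│A  │↱ → → → ↓│  ↱ ↓│
│ ╶─┘ ╷ ┌───┐ └─╴ ╷ │
│↳ → ↑│ │   │↳ → ↑│↓│
├─────┘ │ ╷ └─┬───┤ │
│       │ │   │↓ ↰│↓│
│ ┌─────┘ └─┬─┘ ╷ ╵ │
│ │         │↓ ↲│↑ ↲│
│ │ ┌─────┐ │ ┌─┴───┤
│ │ │     │ │↓│     │
│ └─┤ ┌─╴ ╵ │ └─┐ ╷ │
│   │ │     │↳ ↓│ │ │
├─╴ │ │ ╶─┬─┴─╴ ├─┘ │
│   │ │   │↓ ← ↲│   │
│ ┌─┤ └─┐ │ ╶─┬─┘ ╶─┤
│ │ │   │ │↳ ↓│     │
│ │ │ ╷ └─┴─┐ └─┬─╴ │
│ │ │ │     │↳ ↓│↱ ↓│
│ │ ╵ └─┐ ╶─┴─╴ ╵ ╷ │
│ │     │      ↳ ↑│B│
└─┴─────┴─────────┴─┘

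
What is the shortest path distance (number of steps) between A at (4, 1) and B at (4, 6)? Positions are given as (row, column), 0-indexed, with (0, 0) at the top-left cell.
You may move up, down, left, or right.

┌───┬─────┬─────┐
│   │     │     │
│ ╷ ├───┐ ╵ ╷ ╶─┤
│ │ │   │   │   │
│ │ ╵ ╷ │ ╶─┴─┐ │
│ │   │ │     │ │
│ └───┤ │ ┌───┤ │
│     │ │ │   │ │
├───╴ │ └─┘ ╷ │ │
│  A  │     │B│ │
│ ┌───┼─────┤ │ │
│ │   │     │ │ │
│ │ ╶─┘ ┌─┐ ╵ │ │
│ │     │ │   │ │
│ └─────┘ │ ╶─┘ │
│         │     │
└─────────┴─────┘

Finding path from (4, 1) to (4, 6):
Path: (4,1) → (4,2) → (3,2) → (3,1) → (3,0) → (2,0) → (1,0) → (0,0) → (0,1) → (1,1) → (2,1) → (2,2) → (1,2) → (1,3) → (2,3) → (3,3) → (4,3) → (4,4) → (4,5) → (3,5) → (3,6) → (4,6)
Distance: 21 steps

Solution:

┌───┬─────┬─────┐
│↱ ↓│     │     │
│ ╷ ├───┐ ╵ ╷ ╶─┤
│↑│↓│↱ ↓│   │   │
│ │ ╵ ╷ │ ╶─┴─┐ │
│↑│↳ ↑│↓│     │ │
│ └───┤ │ ┌───┤ │
│↑ ← ↰│↓│ │↱ ↓│ │
├───╴ │ └─┘ ╷ │ │
│  A ↑│↳ → ↑│B│ │
│ ┌───┼─────┤ │ │
│ │   │     │ │ │
│ │ ╶─┘ ┌─┐ ╵ │ │
│ │     │ │   │ │
│ └─────┘ │ ╶─┘ │
│         │     │
└─────────┴─────┘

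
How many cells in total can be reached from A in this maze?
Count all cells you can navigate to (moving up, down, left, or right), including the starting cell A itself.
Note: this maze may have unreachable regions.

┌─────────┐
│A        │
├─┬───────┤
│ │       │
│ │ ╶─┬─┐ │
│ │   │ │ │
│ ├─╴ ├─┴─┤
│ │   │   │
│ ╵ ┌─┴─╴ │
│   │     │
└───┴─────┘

Using BFS/flood-fill to find all reachable cells from A:
Maze size: 5 × 5 = 25 total cells
20 cell(s) are walled off and cannot be reached from A.
Reachable cells: 5

Reachable region (· marks reachable cells):

┌─────────┐
│A · · · ·│
├─┬───────┤
│ │       │
│ │ ╶─┬─┐ │
│ │   │ │ │
│ ├─╴ ├─┴─┤
│ │   │   │
│ ╵ ┌─┴─╴ │
│   │     │
└───┴─────┘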